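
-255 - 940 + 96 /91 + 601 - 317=-82805 /91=-909.95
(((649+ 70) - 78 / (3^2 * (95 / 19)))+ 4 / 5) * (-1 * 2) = -21542 / 15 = -1436.13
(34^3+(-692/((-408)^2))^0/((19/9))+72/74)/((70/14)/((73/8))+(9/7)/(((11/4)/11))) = 14119813519/2044324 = 6906.84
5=5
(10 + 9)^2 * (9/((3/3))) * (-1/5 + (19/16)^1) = 256671/80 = 3208.39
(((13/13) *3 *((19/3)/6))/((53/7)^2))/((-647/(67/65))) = -62377/708794970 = -0.00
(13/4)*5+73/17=1397/68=20.54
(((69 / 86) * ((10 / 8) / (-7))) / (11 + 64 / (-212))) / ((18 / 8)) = -6095 / 1024002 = -0.01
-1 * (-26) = 26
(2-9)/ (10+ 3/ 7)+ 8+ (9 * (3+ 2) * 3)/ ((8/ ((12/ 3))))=10925/ 146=74.83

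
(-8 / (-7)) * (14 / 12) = 4 / 3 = 1.33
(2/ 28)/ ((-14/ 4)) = -1/ 49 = -0.02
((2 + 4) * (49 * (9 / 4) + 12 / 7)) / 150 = 627 / 140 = 4.48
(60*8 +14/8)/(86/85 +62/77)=12612215/47568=265.14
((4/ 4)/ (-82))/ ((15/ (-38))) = 19/ 615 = 0.03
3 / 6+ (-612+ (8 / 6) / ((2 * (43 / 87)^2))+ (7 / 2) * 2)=-2225349 / 3698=-601.77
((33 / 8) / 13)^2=1089 / 10816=0.10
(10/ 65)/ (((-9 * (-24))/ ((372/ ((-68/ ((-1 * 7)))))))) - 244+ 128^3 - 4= 16682968441/ 7956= 2096904.03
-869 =-869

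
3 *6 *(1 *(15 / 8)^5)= 6834375 / 16384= 417.14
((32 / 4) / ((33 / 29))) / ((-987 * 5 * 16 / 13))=-0.00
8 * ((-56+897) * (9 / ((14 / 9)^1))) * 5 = 1362420 / 7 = 194631.43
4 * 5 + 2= 22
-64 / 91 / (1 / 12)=-768 / 91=-8.44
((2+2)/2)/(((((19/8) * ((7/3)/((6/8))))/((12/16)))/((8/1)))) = 216/133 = 1.62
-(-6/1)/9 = 2/3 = 0.67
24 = 24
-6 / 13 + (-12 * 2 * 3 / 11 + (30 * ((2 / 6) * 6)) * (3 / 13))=978 / 143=6.84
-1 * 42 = -42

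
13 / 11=1.18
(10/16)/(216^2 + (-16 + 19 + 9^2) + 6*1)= 5/373968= 0.00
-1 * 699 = -699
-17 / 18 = -0.94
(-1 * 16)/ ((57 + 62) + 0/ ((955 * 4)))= -16/ 119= -0.13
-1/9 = -0.11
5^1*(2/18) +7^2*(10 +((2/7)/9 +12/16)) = 19039/36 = 528.86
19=19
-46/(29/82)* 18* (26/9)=-196144/29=-6763.59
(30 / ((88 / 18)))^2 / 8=18225 / 3872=4.71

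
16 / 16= 1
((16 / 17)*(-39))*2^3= -4992 / 17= -293.65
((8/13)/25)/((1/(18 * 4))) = 576/325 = 1.77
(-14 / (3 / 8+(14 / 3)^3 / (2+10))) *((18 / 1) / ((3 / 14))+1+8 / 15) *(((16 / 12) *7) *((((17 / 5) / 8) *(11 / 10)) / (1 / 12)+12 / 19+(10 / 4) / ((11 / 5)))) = -1395940108752 / 149722375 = -9323.52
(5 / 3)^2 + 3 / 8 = 227 / 72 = 3.15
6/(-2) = -3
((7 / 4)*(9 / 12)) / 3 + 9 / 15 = 83 / 80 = 1.04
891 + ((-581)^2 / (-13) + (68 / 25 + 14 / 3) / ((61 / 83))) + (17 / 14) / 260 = -83482073149 / 3330600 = -25065.18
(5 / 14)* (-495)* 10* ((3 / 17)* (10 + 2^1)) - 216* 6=-599724 / 119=-5039.70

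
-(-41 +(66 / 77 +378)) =-2365 / 7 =-337.86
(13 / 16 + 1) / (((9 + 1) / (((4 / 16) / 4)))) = 29 / 2560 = 0.01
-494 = -494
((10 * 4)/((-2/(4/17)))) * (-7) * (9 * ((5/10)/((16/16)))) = 2520/17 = 148.24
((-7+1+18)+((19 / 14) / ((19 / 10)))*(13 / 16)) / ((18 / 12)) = 1409 / 168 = 8.39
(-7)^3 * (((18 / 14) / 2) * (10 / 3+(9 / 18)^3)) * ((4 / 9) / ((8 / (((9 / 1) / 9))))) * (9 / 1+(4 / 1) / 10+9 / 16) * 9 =-9724197 / 2560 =-3798.51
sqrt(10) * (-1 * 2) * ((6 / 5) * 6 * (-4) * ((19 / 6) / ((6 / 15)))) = 456 * sqrt(10) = 1442.00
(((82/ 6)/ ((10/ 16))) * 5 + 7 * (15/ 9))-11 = 110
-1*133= -133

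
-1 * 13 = -13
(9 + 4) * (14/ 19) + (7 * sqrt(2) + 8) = 7 * sqrt(2) + 334/ 19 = 27.48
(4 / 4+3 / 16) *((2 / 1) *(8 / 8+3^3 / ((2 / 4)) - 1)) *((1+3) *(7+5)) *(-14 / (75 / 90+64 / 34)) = -8790768 / 277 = -31735.62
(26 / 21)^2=676 / 441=1.53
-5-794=-799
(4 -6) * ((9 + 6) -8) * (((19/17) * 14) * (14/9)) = -52136/153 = -340.76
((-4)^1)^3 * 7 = -448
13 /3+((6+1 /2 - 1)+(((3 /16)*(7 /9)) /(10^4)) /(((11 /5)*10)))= 103840007 /10560000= 9.83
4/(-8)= -1/2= -0.50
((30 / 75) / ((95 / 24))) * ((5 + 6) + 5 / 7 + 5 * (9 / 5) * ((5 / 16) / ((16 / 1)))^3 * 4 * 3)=1031869659 / 871628800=1.18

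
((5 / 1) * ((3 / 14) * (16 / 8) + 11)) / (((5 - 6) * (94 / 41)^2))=-168100 / 15463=-10.87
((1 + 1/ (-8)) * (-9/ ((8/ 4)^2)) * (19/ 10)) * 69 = -82593/ 320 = -258.10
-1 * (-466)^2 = -217156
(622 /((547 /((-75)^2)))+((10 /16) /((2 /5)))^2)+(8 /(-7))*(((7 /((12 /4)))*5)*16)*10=1791860825 /420096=4265.36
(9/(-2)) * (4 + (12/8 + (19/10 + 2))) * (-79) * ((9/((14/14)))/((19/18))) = 28492.39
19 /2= 9.50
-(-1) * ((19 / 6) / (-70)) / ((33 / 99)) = -19 / 140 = -0.14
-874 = -874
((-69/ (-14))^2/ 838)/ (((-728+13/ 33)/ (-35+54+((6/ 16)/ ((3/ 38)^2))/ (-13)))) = -58707891/ 102537726928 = -0.00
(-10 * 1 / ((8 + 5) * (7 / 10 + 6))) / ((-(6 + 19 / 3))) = 300 / 32227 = 0.01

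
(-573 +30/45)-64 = -1909/3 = -636.33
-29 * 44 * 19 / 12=-6061 / 3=-2020.33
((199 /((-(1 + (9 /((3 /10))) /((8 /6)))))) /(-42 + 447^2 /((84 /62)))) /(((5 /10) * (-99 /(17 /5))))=189448 /48021402825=0.00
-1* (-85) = 85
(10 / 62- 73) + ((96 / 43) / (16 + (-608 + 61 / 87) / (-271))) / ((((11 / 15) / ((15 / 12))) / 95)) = -334344501278 / 6306072421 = -53.02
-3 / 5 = -0.60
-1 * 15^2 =-225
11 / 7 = 1.57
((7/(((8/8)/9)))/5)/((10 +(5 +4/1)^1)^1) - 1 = -32/95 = -0.34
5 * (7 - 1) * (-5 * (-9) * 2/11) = 2700/11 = 245.45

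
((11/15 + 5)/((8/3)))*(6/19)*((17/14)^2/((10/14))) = 1.40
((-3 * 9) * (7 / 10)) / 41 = -189 / 410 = -0.46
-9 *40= -360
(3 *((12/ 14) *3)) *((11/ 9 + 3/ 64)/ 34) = 0.29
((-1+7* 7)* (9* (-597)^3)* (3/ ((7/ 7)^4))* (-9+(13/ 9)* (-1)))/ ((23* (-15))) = -960046092576/ 115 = -8348226891.97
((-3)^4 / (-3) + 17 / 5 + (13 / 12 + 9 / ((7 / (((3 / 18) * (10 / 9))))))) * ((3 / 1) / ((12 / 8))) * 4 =-6238 / 35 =-178.23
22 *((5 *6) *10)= 6600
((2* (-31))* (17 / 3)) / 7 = -1054 / 21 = -50.19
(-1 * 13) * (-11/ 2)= 143/ 2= 71.50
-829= -829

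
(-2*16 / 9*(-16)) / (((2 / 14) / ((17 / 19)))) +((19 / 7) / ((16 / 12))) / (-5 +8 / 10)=11925643 / 33516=355.82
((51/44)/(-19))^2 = 2601/698896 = 0.00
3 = 3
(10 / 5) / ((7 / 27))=54 / 7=7.71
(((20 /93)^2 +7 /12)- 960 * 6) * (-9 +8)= 199251179 /34596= 5759.37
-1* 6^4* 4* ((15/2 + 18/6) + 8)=-95904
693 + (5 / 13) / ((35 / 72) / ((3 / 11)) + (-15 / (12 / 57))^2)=3952870353 / 5703997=693.00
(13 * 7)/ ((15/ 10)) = 182/ 3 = 60.67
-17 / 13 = -1.31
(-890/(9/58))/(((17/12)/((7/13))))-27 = -1463261/663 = -2207.03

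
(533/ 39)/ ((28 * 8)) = 41/ 672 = 0.06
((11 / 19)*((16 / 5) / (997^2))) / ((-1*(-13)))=0.00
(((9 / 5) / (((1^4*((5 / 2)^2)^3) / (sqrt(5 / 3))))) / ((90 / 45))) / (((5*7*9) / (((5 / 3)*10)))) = 64*sqrt(15) / 984375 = 0.00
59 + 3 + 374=436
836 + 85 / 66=55261 / 66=837.29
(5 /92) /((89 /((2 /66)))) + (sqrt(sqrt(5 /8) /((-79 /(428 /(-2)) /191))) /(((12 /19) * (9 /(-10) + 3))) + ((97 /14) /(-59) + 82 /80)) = 1012812793 /1115942520 + 95 * sqrt(1614523) * 2^(3 /4) * 5^(1 /4) /19908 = 16.16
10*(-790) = -7900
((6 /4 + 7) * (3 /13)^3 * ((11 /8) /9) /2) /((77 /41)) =2091 /492128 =0.00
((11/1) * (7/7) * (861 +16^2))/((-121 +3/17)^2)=3550943/4218916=0.84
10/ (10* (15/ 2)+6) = 10/ 81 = 0.12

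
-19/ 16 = -1.19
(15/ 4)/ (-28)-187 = -20959/ 112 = -187.13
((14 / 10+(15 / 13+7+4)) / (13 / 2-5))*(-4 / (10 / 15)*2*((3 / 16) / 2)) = -2643 / 260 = -10.17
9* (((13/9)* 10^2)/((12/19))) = 6175/3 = 2058.33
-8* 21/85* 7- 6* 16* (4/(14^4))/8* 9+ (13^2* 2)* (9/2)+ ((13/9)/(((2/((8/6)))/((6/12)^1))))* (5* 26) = 8649763828/5510295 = 1569.75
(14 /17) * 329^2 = 1515374 /17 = 89139.65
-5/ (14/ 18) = -45/ 7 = -6.43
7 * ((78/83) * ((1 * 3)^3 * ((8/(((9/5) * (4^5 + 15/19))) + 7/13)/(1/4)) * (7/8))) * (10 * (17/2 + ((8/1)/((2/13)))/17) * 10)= 10715535504450/27473581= 390030.54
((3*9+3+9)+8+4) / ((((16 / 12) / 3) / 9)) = 4131 / 4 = 1032.75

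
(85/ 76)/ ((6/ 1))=85/ 456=0.19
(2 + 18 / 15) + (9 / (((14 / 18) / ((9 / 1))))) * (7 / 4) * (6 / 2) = 10999 / 20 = 549.95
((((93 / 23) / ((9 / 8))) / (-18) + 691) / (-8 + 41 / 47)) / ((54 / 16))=-161299112 / 5616945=-28.72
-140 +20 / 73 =-10200 / 73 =-139.73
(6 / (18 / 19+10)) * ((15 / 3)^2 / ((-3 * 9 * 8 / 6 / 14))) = -3325 / 624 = -5.33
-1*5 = -5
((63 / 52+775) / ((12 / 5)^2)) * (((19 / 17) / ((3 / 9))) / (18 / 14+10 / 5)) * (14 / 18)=939448825 / 8783424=106.96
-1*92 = -92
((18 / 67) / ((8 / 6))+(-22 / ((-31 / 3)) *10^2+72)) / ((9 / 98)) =3104.47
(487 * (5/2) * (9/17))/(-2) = -21915/68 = -322.28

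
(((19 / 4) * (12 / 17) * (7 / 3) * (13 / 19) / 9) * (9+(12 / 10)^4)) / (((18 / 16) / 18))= 1119664 / 10625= 105.38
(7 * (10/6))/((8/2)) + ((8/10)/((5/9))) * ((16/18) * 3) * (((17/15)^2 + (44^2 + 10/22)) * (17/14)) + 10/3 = 5221552927/577500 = 9041.65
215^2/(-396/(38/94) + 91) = -878275/16883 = -52.02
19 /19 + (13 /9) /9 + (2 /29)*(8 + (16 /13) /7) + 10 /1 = 2506184 /213759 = 11.72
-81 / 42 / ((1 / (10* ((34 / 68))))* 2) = -135 / 28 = -4.82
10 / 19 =0.53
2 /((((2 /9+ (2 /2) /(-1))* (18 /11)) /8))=-12.57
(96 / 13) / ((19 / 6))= 2.33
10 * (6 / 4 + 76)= 775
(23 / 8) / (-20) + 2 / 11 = 67 / 1760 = 0.04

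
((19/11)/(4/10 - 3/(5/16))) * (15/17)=-1425/8602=-0.17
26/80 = 13/40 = 0.32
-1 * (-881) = 881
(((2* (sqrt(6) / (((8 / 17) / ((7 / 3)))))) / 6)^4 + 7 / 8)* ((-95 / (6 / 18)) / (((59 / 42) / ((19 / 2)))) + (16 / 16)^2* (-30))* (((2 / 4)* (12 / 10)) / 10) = -309787904279 / 9787392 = -31651.73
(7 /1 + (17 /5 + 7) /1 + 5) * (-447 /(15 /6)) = -4005.12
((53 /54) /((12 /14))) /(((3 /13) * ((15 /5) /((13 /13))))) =4823 /2916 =1.65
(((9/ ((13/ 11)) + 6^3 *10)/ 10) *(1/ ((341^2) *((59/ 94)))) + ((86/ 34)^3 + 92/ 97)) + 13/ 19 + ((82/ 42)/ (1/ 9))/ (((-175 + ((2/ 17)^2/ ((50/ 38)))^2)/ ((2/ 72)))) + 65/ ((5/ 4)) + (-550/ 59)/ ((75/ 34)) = 6555621449232372318763235237/ 99948733377687414090610740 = 65.59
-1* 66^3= -287496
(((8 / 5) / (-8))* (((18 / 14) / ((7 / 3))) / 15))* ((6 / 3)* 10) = -36 / 245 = -0.15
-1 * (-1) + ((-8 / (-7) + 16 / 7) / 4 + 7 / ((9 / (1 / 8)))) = 985 / 504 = 1.95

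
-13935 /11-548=-19963 /11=-1814.82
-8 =-8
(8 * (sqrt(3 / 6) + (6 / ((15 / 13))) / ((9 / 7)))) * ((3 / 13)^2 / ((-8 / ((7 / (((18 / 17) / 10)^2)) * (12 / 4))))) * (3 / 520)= -14161 / 6084 - 10115 * sqrt(2) / 35152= -2.73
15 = 15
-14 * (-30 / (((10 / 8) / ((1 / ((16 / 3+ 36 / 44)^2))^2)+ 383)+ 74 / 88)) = 124521705 / 644483024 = 0.19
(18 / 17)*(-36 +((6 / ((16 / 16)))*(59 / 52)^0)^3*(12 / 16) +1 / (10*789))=2982423 / 22355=133.41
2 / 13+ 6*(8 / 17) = 2.98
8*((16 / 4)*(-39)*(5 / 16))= -390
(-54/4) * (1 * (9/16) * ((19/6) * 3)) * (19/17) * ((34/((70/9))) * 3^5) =-191850201/2240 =-85647.41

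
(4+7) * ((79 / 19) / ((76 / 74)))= 44.53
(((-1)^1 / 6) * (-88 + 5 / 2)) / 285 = 1 / 20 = 0.05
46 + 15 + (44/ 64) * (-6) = 455/ 8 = 56.88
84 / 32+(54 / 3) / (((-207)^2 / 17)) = 100253 / 38088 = 2.63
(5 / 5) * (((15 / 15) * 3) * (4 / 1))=12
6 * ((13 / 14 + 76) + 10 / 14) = 3261 / 7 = 465.86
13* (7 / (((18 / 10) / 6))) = 910 / 3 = 303.33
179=179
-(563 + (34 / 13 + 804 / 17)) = -135453 / 221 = -612.91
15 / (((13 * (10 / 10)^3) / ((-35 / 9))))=-175 / 39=-4.49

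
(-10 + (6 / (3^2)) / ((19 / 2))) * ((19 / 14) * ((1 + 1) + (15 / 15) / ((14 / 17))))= -4245 / 98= -43.32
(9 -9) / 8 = 0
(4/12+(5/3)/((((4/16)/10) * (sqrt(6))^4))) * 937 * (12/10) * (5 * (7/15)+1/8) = 3261697/540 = 6040.18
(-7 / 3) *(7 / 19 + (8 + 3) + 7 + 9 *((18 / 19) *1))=-3577 / 57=-62.75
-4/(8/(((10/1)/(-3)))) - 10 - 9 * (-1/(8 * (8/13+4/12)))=-6347/888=-7.15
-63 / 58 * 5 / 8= -315 / 464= -0.68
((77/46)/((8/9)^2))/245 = 891/103040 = 0.01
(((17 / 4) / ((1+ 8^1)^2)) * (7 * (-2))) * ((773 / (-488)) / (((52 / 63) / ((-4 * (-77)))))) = 49580993 / 114192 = 434.19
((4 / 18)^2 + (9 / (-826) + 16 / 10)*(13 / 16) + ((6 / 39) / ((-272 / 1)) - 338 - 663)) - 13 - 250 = -1493598132041 / 1182898080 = -1262.66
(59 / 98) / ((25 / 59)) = 3481 / 2450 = 1.42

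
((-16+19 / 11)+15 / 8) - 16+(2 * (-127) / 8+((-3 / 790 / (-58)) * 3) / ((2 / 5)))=-3031541 / 50402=-60.15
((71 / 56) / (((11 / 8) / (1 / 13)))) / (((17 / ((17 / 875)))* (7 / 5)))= 71 / 1226225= 0.00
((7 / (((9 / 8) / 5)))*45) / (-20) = -70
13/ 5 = 2.60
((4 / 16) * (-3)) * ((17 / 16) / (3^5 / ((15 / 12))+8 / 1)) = -255 / 64768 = -0.00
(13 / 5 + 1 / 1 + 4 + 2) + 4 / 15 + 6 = 238 / 15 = 15.87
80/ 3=26.67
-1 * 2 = -2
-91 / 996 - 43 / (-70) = 18229 / 34860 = 0.52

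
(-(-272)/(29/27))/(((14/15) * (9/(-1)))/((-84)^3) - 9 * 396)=-518192640/7292799331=-0.07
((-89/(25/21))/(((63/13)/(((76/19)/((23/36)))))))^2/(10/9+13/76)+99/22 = 4221859924053/579916250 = 7280.12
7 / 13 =0.54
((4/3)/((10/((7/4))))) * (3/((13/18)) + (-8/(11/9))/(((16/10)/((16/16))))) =21/1430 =0.01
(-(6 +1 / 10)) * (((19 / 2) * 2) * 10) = -1159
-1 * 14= -14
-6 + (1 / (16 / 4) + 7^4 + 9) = 2404.25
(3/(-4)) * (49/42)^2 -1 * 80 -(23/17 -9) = -59873/816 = -73.37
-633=-633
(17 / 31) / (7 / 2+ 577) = 34 / 35991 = 0.00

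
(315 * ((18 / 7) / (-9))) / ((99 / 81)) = -810 / 11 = -73.64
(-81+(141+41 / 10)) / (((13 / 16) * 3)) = 5128 / 195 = 26.30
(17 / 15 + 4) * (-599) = -46123 / 15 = -3074.87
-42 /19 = -2.21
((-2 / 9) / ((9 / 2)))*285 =-380 / 27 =-14.07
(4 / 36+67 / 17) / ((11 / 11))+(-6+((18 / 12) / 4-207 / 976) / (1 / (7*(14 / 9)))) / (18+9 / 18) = 5281823 / 1381284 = 3.82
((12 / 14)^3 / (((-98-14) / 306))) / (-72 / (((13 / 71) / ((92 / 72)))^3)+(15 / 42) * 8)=735140367 / 10454421446917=0.00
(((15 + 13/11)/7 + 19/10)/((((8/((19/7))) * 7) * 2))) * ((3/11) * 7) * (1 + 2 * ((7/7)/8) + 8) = 6839487/3794560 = 1.80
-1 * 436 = -436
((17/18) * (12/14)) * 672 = 544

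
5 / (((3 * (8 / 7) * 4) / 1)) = 35 / 96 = 0.36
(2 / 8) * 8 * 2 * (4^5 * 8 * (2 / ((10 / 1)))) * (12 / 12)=32768 / 5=6553.60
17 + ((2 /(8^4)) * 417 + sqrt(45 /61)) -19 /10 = 16.16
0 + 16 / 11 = 16 / 11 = 1.45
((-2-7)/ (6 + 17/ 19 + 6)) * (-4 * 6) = 4104/ 245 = 16.75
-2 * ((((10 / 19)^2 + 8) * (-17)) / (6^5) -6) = 469267 / 38988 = 12.04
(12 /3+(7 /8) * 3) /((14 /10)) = 265 /56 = 4.73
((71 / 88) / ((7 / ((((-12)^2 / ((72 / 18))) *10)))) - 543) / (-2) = 19308 / 77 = 250.75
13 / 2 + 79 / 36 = 313 / 36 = 8.69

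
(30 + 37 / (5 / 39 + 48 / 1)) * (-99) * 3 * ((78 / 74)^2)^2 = -39681622947681 / 3517800197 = -11280.24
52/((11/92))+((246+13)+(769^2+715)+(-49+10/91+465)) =593779205/1001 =593186.02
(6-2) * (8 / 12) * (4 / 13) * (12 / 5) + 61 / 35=1689 / 455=3.71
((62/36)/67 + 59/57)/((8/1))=24307/183312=0.13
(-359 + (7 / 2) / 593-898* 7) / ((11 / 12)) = -47285778 / 6523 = -7249.08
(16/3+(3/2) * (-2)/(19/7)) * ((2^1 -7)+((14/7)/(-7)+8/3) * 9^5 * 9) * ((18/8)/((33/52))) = 27749967895/1463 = 18967852.29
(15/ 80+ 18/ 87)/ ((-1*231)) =-61/ 35728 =-0.00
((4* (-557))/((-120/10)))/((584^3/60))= 0.00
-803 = -803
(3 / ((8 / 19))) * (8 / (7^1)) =57 / 7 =8.14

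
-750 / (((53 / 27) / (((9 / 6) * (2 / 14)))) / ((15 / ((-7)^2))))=-455625 / 18179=-25.06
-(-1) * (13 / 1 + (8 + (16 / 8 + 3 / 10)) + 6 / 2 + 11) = 373 / 10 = 37.30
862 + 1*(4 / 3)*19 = 2662 / 3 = 887.33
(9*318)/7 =2862/7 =408.86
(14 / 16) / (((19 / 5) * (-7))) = -5 / 152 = -0.03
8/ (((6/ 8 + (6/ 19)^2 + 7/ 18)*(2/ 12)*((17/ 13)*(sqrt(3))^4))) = 901056/ 273649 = 3.29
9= 9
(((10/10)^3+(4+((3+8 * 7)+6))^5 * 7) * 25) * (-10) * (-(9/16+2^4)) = 90664942270625/2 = 45332471135312.50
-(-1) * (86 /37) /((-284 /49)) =-2107 /5254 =-0.40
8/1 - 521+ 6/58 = -14874/29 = -512.90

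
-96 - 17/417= -40049/417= -96.04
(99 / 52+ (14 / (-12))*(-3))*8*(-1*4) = -2248 / 13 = -172.92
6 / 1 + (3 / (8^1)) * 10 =39 / 4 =9.75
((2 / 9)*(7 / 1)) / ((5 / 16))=224 / 45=4.98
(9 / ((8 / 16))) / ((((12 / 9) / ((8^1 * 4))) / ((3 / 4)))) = 324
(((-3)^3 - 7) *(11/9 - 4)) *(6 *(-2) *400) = -1360000/3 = -453333.33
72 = 72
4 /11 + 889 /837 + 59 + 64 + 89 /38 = 44351767 /349866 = 126.77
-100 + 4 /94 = -4698 /47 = -99.96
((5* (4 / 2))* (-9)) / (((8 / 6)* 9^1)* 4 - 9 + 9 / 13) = -195 / 86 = -2.27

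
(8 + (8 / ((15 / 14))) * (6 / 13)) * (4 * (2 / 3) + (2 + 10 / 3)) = 91.57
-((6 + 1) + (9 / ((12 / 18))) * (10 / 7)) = -184 / 7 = -26.29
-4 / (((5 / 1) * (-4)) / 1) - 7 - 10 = -84 / 5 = -16.80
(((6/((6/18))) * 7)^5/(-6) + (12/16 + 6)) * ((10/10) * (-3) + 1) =21171979557/2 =10585989778.50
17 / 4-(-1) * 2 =25 / 4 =6.25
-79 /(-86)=79 /86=0.92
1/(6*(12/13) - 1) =13/59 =0.22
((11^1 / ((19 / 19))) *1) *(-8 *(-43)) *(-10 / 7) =-37840 / 7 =-5405.71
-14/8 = -7/4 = -1.75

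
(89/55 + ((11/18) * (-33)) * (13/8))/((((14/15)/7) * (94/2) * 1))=-82243/16544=-4.97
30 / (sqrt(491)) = 30 * sqrt(491) / 491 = 1.35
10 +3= 13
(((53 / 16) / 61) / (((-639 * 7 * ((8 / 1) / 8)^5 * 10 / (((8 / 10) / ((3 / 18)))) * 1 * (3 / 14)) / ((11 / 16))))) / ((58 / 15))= -0.00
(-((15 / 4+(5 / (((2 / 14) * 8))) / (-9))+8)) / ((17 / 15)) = -4055 / 408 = -9.94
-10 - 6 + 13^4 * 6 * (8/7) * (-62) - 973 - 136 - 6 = -12143636.14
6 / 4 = 3 / 2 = 1.50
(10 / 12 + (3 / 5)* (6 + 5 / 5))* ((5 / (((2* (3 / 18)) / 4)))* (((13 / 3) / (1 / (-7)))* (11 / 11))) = -27482 / 3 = -9160.67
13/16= 0.81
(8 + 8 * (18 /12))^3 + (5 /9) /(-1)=7999.44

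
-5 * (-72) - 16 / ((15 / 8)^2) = 79976 / 225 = 355.45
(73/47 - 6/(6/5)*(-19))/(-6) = -2269/141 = -16.09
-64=-64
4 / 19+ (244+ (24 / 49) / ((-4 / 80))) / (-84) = -50395 / 19551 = -2.58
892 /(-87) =-892 /87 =-10.25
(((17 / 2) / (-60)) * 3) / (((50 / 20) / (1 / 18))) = -17 / 1800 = -0.01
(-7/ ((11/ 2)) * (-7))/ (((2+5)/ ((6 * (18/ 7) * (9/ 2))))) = 972/ 11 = 88.36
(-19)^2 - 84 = 277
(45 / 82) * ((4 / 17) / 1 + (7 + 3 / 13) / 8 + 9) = 403335 / 72488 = 5.56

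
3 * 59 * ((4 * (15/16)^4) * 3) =26881875/16384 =1640.74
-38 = -38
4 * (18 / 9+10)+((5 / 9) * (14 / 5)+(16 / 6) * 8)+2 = 656 / 9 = 72.89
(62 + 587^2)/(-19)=-344631/19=-18138.47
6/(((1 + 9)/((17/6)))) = 17/10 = 1.70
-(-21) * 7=147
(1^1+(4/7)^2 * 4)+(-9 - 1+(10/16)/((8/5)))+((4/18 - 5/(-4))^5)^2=40.53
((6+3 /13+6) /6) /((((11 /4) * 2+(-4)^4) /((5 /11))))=265 /74789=0.00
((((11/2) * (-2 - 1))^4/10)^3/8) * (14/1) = 11675226604670894727/16384000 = 712599280070.25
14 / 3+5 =29 / 3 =9.67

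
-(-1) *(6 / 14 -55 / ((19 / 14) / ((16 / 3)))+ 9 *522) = 1788433 / 399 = 4482.29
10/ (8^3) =5/ 256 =0.02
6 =6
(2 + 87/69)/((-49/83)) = -6225/1127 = -5.52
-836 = -836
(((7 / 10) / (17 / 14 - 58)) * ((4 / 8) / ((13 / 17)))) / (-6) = 833 / 620100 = 0.00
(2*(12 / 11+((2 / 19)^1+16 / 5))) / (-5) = -9188 / 5225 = -1.76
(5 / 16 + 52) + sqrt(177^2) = 3669 / 16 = 229.31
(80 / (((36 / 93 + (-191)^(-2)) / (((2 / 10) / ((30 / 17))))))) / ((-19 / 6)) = -7.40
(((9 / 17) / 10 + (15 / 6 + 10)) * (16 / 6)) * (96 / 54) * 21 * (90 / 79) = 1912064 / 1343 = 1423.73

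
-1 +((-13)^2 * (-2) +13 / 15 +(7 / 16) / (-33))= -297569 / 880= -338.15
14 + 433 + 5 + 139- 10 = 581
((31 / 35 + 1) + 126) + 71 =6961 / 35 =198.89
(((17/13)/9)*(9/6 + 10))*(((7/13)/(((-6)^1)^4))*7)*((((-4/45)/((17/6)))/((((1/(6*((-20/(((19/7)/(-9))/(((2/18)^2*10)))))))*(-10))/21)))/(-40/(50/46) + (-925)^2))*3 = 552230/10013885573679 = 0.00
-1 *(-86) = 86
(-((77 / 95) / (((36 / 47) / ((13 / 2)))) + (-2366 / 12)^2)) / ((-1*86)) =265949957 / 588240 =452.11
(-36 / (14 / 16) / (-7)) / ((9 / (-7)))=-32 / 7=-4.57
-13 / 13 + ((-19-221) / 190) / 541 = -10303 / 10279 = -1.00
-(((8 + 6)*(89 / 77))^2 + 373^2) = -16866293 / 121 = -139390.85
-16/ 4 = -4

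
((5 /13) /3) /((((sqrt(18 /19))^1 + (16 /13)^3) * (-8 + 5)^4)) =32880640 /28173971853 - 1856465 * sqrt(38) /18782647902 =0.00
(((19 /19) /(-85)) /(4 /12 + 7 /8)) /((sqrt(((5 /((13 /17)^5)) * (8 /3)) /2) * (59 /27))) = -54756 * sqrt(3315) /3572610775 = -0.00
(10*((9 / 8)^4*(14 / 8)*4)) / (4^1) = 229635 / 8192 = 28.03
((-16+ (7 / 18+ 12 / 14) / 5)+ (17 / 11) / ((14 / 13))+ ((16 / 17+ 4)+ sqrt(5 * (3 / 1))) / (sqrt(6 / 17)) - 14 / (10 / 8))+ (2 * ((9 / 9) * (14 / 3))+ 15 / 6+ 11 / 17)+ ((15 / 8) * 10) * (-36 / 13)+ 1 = -97954229 / 1531530+ sqrt(170) / 2+ 14 * sqrt(102) / 17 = -49.12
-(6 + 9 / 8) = -57 / 8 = -7.12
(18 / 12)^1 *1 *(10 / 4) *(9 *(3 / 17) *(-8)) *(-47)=38070 / 17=2239.41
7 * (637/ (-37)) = -4459/ 37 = -120.51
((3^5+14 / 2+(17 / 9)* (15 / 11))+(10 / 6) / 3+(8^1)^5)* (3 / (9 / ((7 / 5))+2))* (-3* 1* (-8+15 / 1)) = -160185508 / 649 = -246818.96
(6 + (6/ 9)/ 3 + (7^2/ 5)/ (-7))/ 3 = 217/ 135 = 1.61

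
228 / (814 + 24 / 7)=798 / 2861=0.28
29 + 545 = 574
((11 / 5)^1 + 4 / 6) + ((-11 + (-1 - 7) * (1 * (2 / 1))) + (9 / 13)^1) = -4571 / 195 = -23.44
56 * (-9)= -504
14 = 14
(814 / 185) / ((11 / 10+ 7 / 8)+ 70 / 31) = 5456 / 5249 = 1.04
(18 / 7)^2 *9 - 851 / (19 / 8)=-278188 / 931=-298.81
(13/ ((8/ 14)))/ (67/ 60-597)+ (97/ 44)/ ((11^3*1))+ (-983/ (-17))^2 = 2023231195498297/ 605119381988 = 3343.52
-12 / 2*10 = -60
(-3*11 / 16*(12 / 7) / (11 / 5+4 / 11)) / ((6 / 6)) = -1815 / 1316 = -1.38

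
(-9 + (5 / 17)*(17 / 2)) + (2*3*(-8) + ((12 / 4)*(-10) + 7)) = -77.50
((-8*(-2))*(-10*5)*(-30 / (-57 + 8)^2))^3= 13824000000000 / 13841287201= 998.75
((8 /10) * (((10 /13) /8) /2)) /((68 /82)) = 41 /884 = 0.05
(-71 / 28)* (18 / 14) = -639 / 196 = -3.26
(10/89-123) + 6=-10403/89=-116.89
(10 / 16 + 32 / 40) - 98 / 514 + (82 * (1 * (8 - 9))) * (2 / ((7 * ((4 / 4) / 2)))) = -3283017 / 71960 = -45.62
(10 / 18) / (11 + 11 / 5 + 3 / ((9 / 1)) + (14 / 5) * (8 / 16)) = 25 / 672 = 0.04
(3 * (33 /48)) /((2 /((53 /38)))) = 1749 /1216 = 1.44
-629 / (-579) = 629 / 579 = 1.09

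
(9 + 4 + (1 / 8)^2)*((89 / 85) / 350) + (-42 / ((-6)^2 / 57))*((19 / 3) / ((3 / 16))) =-323450393 / 144000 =-2246.18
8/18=4/9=0.44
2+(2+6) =10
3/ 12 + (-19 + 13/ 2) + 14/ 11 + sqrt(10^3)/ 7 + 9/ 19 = -8781/ 836 + 10 *sqrt(10)/ 7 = -5.99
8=8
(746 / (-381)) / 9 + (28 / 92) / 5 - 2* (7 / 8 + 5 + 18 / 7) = -188250491 / 11041380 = -17.05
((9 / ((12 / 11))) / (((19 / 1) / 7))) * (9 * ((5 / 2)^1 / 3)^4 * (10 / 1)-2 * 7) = 163009 / 1824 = 89.37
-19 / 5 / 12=-19 / 60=-0.32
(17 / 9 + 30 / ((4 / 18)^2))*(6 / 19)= 10969 / 57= 192.44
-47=-47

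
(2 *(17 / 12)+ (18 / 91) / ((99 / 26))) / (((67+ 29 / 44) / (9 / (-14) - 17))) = -25327 / 33663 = -0.75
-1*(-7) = 7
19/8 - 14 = -93/8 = -11.62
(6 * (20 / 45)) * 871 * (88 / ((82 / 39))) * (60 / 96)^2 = 3113825 / 82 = 37973.48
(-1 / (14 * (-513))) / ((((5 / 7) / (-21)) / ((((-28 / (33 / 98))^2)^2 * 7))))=-1389000853194752 / 1013962455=-1369874.05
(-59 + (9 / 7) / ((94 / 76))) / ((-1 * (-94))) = -19069 / 30926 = -0.62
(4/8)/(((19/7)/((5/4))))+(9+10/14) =10581/1064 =9.94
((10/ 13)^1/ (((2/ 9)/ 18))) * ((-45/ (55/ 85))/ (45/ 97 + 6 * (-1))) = 20035350/ 25597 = 782.72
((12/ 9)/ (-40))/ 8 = -1/ 240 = -0.00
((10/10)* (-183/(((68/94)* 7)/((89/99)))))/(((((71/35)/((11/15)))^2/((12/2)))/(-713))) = 14008703863/771273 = 18163.09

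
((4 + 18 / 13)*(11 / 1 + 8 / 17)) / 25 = 42 / 17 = 2.47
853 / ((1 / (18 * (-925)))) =-14202450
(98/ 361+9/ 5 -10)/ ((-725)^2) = -14311/ 948753125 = -0.00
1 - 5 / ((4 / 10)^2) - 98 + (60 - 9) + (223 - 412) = -1065 / 4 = -266.25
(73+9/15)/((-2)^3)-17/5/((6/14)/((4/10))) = -928/75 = -12.37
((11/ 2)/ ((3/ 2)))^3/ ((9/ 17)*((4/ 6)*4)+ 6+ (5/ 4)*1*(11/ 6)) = 181016/ 35631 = 5.08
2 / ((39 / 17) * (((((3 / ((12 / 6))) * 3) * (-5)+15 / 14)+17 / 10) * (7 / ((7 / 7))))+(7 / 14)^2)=-0.01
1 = 1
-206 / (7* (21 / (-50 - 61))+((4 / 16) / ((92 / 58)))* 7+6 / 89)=124817872 / 93097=1340.73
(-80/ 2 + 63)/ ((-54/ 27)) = -23/ 2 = -11.50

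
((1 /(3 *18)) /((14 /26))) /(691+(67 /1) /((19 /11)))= 247 /5241348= 0.00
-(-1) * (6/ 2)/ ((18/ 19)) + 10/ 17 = 383/ 102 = 3.75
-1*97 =-97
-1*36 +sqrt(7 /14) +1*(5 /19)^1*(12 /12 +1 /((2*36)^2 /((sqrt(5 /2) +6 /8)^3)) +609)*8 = 335*sqrt(10) /393984 +sqrt(2) /2 +109283543 /87552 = 1248.92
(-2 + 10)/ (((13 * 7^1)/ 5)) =40/ 91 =0.44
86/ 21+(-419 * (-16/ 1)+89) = 142739/ 21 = 6797.10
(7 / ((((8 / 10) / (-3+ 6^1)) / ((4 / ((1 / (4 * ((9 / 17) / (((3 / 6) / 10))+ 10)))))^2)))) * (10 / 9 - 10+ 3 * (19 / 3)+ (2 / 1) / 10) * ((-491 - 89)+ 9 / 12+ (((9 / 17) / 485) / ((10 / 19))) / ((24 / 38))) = -17012830150.00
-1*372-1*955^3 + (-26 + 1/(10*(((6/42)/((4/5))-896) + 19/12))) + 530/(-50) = -870984283.60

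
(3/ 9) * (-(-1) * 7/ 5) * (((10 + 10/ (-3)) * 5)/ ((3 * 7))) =20/ 27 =0.74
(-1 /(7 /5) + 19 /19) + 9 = 65 /7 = 9.29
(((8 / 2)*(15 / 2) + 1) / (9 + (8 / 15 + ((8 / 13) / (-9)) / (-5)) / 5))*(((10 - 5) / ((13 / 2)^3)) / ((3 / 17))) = 316200 / 900601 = 0.35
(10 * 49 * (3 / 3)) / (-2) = -245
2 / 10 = 1 / 5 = 0.20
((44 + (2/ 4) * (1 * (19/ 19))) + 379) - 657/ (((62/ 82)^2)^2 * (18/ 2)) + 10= 388131601/ 1847042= 210.14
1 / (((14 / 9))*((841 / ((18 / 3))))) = 0.00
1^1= 1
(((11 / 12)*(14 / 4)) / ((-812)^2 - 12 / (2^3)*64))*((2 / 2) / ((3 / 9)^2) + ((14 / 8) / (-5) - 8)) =1001 / 316439040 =0.00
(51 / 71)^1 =51 / 71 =0.72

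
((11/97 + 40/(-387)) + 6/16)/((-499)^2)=115633/74777988312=0.00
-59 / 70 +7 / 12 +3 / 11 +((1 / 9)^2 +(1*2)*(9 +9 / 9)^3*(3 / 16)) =46780687 / 124740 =375.03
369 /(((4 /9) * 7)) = 118.61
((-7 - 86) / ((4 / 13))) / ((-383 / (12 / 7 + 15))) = 141453 / 10724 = 13.19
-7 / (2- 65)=1 / 9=0.11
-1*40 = -40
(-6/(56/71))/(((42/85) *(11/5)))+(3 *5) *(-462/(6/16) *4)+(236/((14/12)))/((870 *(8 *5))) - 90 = -231391920703/3126200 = -74016.99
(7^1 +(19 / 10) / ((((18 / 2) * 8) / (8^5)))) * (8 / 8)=871.71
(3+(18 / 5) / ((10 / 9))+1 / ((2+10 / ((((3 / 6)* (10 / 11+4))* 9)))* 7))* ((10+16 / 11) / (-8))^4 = 26.47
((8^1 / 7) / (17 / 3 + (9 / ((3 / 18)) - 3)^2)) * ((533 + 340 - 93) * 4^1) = 3744 / 2737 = 1.37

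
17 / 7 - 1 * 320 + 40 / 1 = -1943 / 7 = -277.57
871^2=758641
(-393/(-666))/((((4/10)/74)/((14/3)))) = 4585/9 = 509.44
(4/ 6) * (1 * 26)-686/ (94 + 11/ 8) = 3316/ 327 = 10.14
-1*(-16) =16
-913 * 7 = -6391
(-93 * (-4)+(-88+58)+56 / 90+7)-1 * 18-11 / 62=924731 / 2790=331.44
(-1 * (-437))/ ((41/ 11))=4807/ 41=117.24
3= 3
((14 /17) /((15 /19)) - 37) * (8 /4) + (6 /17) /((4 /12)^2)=-68.74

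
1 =1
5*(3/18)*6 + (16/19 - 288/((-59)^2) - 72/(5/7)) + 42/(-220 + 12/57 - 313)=-318424328313/3347625485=-95.12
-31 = -31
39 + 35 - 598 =-524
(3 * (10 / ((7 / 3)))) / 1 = 90 / 7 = 12.86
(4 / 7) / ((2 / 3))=6 / 7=0.86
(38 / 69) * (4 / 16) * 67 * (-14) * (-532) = 4740652 / 69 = 68705.10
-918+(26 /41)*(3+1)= -37534 /41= -915.46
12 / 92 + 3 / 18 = 41 / 138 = 0.30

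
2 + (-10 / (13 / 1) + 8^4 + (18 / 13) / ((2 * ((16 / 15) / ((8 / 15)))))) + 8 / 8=106563 / 26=4098.58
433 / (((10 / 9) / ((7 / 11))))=247.99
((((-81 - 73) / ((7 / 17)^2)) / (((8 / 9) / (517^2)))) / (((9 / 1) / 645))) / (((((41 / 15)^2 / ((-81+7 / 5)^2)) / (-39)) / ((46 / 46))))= 7618063669141241745 / 11767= 647409167089423.11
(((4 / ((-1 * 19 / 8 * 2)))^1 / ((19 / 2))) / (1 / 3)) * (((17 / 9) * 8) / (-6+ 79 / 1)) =-4352 / 79059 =-0.06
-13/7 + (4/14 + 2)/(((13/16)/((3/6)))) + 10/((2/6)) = 2689/91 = 29.55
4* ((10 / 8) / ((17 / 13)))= 65 / 17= 3.82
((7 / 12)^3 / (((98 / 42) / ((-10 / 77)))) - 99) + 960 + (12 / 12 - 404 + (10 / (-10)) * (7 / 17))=24643277 / 53856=457.58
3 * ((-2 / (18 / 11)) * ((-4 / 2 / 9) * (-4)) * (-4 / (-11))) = -1.19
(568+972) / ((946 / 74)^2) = 9.42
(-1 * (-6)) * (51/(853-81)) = 153/386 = 0.40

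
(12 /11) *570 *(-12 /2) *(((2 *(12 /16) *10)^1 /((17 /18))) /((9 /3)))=-3693600 /187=-19751.87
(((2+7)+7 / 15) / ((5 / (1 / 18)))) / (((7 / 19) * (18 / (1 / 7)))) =1349 / 595350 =0.00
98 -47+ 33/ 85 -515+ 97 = -31162/ 85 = -366.61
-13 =-13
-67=-67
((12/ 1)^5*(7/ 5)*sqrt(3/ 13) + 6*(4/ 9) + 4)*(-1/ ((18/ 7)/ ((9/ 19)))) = -6096384*sqrt(39)/ 1235- 70/ 57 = -30828.68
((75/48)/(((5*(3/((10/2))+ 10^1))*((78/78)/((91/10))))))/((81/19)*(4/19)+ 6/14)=1149785/5683296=0.20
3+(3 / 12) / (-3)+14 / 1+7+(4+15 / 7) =2525 / 84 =30.06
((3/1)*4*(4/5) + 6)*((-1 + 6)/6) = 13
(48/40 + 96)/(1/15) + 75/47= 68601/47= 1459.60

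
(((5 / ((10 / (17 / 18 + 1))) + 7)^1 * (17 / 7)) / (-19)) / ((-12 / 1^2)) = 0.08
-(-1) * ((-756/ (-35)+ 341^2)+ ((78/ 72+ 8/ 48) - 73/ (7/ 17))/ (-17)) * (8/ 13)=553649666/ 7735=71577.20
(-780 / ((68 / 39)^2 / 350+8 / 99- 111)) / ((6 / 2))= 253753500 / 108245881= 2.34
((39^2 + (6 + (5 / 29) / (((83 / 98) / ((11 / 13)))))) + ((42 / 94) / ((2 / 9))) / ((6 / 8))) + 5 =2257273160 / 1470677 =1534.85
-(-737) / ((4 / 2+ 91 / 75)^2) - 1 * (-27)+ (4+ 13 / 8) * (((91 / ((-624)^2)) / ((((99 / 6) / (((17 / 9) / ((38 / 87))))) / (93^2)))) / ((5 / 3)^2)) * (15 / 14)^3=12630425598605439 / 126689243512832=99.70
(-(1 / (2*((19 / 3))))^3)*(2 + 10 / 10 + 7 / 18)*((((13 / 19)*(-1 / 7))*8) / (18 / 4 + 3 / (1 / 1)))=793 / 4561235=0.00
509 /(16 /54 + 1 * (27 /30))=137430 /323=425.48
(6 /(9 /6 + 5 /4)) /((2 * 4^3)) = 3 /176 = 0.02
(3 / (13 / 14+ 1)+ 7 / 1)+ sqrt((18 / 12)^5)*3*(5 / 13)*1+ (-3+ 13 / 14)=135*sqrt(6) / 104+ 817 / 126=9.66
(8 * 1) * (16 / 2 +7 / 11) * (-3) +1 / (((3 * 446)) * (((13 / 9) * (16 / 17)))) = -211510479 / 1020448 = -207.27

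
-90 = -90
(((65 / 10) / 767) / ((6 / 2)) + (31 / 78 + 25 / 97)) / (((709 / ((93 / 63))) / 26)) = 1011716 / 28403249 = 0.04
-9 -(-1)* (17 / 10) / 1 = -73 / 10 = -7.30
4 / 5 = 0.80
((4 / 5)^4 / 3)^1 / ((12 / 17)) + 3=17963 / 5625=3.19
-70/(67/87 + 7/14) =-12180/221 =-55.11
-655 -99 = -754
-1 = -1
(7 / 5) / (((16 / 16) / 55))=77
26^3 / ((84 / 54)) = 79092 / 7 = 11298.86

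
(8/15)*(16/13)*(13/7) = 128/105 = 1.22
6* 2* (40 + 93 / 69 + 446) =134508 / 23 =5848.17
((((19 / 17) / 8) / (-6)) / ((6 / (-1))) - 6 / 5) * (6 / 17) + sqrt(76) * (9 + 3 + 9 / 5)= -29281 / 69360 + 138 * sqrt(19) / 5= 119.88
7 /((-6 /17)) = -19.83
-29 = -29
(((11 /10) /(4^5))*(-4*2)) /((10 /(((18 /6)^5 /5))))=-2673 /64000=-0.04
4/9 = 0.44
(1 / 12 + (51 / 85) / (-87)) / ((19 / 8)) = 14 / 435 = 0.03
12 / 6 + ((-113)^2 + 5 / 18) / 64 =232151 / 1152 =201.52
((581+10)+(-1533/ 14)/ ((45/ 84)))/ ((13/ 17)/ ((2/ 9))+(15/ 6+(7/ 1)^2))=32861/ 4670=7.04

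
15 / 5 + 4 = 7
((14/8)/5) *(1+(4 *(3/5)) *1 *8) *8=1414/25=56.56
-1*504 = -504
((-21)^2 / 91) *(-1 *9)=-567 / 13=-43.62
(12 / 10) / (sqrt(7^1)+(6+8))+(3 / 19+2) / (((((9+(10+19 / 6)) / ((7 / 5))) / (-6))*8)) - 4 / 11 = -134723 / 357390 - 2*sqrt(7) / 315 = -0.39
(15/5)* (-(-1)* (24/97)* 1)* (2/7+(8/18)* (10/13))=4112/8827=0.47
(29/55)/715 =29/39325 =0.00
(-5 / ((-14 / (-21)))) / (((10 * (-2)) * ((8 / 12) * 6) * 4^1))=3 / 128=0.02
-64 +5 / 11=-63.55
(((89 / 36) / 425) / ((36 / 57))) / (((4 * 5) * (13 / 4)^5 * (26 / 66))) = 297616 / 92312722125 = 0.00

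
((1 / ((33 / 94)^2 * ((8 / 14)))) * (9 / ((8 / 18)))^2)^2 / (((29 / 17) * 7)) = 308598243488199 / 108694784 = 2839126.52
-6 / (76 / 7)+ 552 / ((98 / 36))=376539 / 1862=202.22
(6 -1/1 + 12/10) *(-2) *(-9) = 558/5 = 111.60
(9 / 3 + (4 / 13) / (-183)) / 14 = 1019 / 4758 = 0.21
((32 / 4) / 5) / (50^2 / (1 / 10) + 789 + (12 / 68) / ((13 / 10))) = 1768 / 28496995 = 0.00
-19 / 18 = -1.06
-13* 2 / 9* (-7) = 182 / 9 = 20.22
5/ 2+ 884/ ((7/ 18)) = 2275.64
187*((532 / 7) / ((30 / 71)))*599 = 302211074 / 15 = 20147404.93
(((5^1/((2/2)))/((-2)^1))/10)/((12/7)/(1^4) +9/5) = -35/492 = -0.07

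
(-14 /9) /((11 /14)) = -196 /99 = -1.98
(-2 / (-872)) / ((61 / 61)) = 1 / 436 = 0.00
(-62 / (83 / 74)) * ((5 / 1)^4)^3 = -1120117187500 / 83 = -13495387801.20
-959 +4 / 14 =-6711 / 7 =-958.71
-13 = -13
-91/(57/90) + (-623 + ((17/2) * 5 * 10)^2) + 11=3417517/19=179869.32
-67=-67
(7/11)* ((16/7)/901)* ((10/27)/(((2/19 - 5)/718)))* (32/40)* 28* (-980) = 47915069440/24886521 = 1925.34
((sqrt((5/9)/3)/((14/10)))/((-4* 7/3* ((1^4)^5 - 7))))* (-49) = -5* sqrt(15)/72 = -0.27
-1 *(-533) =533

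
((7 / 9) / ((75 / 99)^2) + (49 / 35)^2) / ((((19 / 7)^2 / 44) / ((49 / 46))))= 109447184 / 5189375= 21.09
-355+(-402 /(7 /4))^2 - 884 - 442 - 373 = 2485018 /49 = 50714.65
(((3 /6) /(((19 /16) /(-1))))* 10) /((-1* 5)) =16 /19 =0.84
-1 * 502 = -502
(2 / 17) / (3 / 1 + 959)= 0.00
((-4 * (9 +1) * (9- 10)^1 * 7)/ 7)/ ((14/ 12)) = 240/ 7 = 34.29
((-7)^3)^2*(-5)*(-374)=220003630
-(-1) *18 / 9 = 2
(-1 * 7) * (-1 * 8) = 56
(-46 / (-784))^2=529 / 153664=0.00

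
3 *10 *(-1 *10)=-300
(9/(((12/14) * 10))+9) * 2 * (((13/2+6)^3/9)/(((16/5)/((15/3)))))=5234375/768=6815.59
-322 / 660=-161 / 330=-0.49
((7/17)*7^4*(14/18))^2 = 13841287201/23409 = 591280.58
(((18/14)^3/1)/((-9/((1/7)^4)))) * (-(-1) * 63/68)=-729/8000132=-0.00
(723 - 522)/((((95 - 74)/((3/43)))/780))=156780/301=520.86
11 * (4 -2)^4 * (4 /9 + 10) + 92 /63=115900 /63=1839.68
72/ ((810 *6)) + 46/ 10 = 623/ 135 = 4.61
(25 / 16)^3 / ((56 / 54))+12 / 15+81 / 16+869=503790527 / 573440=878.54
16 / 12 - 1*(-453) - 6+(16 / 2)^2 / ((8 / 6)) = 1489 / 3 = 496.33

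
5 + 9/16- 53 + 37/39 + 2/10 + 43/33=-514637/11440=-44.99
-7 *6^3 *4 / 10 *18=-10886.40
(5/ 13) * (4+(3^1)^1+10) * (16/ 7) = 1360/ 91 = 14.95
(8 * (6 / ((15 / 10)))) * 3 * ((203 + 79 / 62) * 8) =4863360 / 31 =156882.58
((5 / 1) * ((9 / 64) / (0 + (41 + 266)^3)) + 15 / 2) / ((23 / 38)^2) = 5013760299285 / 244901125552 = 20.47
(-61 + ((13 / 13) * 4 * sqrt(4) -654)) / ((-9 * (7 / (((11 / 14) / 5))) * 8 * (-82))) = -1111 / 413280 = -0.00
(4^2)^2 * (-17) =-4352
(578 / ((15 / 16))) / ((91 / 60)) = 36992 / 91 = 406.51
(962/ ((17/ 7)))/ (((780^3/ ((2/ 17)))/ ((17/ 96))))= 259/ 14893632000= 0.00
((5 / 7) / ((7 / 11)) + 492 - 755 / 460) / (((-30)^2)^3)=2215597 / 3286332000000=0.00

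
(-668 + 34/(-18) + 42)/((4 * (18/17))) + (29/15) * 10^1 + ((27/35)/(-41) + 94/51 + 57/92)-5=-47801839201/363583080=-131.47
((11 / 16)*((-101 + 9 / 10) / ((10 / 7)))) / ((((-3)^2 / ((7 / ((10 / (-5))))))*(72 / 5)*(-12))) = -539539 / 4976640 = -0.11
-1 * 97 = -97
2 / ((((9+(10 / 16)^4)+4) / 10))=81920 / 53873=1.52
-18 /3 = -6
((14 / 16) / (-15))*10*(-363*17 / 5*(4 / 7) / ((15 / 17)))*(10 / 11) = 6358 / 15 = 423.87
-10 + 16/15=-134/15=-8.93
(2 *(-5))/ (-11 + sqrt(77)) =5 *sqrt(77)/ 22 + 5/ 2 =4.49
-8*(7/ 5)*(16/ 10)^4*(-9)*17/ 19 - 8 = 34619528/ 59375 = 583.07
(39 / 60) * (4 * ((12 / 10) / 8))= 39 / 100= 0.39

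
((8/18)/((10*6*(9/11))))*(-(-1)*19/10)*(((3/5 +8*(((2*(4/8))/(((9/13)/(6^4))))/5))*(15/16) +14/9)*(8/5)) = 84573313/1093500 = 77.34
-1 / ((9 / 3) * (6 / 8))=-4 / 9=-0.44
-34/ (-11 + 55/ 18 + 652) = -612/ 11593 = -0.05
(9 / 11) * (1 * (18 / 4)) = 81 / 22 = 3.68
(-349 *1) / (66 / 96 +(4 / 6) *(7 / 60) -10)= 251280 / 6649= 37.79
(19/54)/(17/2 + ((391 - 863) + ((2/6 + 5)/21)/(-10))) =-665/876063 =-0.00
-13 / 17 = -0.76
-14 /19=-0.74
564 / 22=25.64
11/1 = 11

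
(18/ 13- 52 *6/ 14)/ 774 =-317/ 11739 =-0.03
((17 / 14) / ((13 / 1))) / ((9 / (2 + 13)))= 85 / 546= 0.16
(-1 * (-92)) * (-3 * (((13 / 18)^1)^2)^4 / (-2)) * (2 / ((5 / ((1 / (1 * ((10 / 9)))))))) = 18761806583 / 5101833600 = 3.68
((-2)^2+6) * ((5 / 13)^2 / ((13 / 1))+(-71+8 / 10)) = -1542044 / 2197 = -701.89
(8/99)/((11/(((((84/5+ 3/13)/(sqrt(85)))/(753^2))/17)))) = 328*sqrt(85)/2148004919775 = 0.00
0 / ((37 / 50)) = 0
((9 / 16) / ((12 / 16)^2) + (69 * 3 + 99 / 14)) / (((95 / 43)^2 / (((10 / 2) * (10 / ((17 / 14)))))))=11134678 / 6137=1814.35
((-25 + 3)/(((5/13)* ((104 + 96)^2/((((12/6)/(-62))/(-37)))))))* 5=-143/22940000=-0.00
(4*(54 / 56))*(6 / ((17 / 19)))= 3078 / 119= 25.87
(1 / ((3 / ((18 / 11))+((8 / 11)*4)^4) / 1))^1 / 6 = 14641 / 6452507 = 0.00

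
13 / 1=13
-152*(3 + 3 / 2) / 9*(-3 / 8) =57 / 2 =28.50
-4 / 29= -0.14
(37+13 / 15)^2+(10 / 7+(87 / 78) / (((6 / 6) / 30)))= 30073159 / 20475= 1468.77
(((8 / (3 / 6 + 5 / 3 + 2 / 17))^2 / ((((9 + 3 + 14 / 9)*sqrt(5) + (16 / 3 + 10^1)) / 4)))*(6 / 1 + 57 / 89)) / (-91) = 122188238208 / 1521755360671-108021485952*sqrt(5) / 1521755360671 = -0.08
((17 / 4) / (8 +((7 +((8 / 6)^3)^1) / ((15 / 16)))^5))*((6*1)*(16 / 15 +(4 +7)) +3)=13966750766255625 / 4348078123012595872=0.00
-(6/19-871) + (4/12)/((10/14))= 248278/285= 871.15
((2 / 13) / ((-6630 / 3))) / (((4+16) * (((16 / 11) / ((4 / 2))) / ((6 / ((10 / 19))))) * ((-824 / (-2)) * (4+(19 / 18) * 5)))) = -5643 / 395347784000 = -0.00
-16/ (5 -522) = 16/ 517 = 0.03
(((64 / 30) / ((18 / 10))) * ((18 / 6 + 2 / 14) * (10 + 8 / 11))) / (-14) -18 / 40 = -87427 / 26460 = -3.30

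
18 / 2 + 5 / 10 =19 / 2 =9.50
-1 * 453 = -453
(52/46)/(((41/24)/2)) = 1248/943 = 1.32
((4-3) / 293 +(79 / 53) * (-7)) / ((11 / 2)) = -323952 / 170819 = -1.90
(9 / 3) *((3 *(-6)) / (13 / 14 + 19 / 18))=-3402 / 125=-27.22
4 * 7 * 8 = 224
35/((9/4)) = 140/9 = 15.56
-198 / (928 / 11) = -1089 / 464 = -2.35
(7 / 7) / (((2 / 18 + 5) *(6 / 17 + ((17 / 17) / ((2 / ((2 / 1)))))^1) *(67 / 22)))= 1683 / 35443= 0.05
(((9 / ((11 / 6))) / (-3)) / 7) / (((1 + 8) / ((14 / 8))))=-1 / 22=-0.05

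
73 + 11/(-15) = 1084/15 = 72.27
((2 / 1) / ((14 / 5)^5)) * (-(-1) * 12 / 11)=9375 / 739508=0.01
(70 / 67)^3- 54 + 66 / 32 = -244446053 / 4812208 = -50.80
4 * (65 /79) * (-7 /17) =-1820 /1343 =-1.36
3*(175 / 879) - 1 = -118 / 293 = -0.40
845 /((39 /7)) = 455 /3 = 151.67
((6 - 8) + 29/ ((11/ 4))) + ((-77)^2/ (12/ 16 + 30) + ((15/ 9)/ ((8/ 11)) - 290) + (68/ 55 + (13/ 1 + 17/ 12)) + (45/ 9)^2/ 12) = -3713363/ 54120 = -68.61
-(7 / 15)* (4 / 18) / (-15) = 14 / 2025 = 0.01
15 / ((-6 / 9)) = -45 / 2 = -22.50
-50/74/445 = -5/3293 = -0.00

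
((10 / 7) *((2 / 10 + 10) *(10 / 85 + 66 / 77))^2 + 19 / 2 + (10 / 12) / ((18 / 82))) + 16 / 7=7261141 / 46305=156.81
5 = 5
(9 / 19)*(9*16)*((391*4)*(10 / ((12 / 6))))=10134720 / 19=533406.32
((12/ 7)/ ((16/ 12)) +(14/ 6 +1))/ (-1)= -97/ 21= -4.62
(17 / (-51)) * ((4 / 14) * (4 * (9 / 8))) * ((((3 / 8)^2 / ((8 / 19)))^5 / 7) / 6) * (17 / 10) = -2485589887467 / 34480684647055360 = -0.00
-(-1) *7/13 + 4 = 59/13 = 4.54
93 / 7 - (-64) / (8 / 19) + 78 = 1703 / 7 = 243.29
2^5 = 32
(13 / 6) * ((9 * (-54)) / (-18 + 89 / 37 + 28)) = -1443 / 17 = -84.88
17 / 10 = 1.70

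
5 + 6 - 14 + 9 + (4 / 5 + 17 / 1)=119 / 5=23.80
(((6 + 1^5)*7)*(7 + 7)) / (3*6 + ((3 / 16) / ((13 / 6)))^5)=1192319844352 / 31285368783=38.11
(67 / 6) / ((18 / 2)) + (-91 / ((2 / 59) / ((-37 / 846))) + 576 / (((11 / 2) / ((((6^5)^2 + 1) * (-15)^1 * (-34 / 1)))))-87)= 3229553482853.47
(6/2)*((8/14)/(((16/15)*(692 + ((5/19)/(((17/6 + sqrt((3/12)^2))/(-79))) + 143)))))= 6327/3260684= 0.00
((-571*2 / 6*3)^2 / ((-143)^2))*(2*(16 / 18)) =5216656 / 184041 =28.35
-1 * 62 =-62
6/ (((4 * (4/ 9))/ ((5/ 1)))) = 135/ 8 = 16.88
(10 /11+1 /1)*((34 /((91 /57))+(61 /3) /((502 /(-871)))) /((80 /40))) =-1916293 /143572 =-13.35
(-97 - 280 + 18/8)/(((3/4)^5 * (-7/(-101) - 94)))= 38758144/2305341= 16.81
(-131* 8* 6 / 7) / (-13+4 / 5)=31440 / 427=73.63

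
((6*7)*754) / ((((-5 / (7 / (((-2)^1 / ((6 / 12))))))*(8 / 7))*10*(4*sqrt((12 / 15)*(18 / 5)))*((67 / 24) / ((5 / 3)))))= 129311*sqrt(2) / 2144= 85.30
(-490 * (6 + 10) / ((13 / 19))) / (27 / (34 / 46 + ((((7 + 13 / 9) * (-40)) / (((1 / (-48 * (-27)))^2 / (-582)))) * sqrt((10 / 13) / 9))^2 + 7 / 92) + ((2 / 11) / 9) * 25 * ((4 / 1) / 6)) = -5136039103513432613443787563875 / 150919570629483665818911947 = -34031.63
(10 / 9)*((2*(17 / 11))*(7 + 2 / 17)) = 220 / 9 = 24.44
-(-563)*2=1126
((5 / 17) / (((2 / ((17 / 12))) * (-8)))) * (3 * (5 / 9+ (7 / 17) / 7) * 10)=-1175 / 2448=-0.48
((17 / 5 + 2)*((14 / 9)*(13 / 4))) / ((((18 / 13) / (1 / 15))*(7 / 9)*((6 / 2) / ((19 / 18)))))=3211 / 5400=0.59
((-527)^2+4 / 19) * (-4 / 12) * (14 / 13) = -73875970 / 741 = -99697.67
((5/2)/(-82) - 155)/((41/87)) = -2211975/6724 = -328.97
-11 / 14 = -0.79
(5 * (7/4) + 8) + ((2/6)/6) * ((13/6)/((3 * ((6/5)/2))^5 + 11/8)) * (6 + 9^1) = 307205501/18243612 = 16.84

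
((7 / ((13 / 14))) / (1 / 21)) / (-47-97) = -343 / 312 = -1.10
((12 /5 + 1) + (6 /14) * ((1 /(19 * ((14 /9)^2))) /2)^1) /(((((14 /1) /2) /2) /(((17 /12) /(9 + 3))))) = 15087959 /131382720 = 0.11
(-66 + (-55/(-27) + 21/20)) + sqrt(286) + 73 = 5447/540 + sqrt(286) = 27.00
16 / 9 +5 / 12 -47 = -1613 / 36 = -44.81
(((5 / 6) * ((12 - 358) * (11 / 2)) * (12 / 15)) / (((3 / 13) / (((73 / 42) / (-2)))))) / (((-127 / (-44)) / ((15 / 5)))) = 39730834 / 8001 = 4965.73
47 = 47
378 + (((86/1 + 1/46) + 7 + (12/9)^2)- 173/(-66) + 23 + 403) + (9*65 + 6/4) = 6775991/4554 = 1487.92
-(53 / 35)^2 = -2809 / 1225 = -2.29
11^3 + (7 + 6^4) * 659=860008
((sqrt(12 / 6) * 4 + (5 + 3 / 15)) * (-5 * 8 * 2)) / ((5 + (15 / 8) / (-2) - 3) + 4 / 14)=-35840 * sqrt(2) / 151 - 46592 / 151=-644.22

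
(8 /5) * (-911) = -1457.60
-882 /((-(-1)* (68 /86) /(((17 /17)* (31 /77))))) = -83979 /187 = -449.09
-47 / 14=-3.36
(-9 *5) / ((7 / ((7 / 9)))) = -5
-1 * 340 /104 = -85 /26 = -3.27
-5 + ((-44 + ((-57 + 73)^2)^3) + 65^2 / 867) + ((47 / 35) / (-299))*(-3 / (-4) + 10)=608887521713833 / 36292620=16777171.82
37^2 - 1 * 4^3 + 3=1308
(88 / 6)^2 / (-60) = -484 / 135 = -3.59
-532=-532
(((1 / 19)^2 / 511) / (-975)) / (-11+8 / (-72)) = 3 / 5995307500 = 0.00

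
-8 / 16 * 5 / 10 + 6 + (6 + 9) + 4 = 99 / 4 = 24.75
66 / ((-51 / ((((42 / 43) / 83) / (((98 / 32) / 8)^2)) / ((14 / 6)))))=-6488064 / 145675873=-0.04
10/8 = 5/4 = 1.25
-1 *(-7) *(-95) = -665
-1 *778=-778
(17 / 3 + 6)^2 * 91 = 111475 / 9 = 12386.11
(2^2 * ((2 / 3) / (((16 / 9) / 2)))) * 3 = 9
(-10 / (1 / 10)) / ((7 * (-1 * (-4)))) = -25 / 7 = -3.57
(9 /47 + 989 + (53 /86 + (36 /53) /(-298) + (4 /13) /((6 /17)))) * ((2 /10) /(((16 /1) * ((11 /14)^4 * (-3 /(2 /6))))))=-2961061442016181 /820174587044670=-3.61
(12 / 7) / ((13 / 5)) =60 / 91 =0.66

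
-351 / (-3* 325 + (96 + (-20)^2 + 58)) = 351 / 421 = 0.83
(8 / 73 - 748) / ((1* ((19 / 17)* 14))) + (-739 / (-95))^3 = 185290148859 / 438118625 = 422.92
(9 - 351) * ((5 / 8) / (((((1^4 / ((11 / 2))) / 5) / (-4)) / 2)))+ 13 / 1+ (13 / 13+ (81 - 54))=47066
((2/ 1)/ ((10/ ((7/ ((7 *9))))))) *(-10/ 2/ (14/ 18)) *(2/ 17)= -2/ 119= -0.02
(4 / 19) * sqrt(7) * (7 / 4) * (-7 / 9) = -49 * sqrt(7) / 171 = -0.76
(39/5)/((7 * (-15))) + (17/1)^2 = 50562/175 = 288.93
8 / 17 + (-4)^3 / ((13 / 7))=-7512 / 221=-33.99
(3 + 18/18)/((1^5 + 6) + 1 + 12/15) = 5/11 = 0.45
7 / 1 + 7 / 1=14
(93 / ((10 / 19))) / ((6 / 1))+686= 14309 / 20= 715.45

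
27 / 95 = 0.28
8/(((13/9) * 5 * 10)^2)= 162/105625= 0.00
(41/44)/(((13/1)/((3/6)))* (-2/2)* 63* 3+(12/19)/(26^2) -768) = -131651/802775556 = -0.00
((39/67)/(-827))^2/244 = 1521/749118376564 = 0.00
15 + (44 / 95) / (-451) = 58421 / 3895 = 15.00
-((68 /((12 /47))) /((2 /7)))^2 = -31281649 /36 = -868934.69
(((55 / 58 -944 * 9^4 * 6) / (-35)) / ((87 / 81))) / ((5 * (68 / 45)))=523754224011 / 4003160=130835.20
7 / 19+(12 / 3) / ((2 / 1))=45 / 19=2.37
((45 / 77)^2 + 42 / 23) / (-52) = -295593 / 7091084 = -0.04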